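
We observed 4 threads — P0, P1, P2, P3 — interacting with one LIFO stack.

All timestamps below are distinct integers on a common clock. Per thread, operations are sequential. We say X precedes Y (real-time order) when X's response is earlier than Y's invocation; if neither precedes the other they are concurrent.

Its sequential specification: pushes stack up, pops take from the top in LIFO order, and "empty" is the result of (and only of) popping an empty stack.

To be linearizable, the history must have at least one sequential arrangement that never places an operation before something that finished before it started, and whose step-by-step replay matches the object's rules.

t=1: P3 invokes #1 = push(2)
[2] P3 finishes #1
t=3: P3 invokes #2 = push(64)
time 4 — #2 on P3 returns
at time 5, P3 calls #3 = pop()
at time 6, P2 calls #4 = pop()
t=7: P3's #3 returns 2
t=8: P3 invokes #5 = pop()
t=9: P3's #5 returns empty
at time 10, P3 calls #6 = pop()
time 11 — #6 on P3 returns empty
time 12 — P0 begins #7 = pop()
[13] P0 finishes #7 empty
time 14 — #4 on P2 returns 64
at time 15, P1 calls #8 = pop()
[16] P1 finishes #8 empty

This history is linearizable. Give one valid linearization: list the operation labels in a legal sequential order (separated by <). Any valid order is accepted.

after step 1 (#1 push(2)): stack <2>
after step 2 (#2 push(64)): stack <2,64>
after step 3 (#4 pop() → 64): stack <2>
after step 4 (#3 pop() → 2): stack <>
after step 5 (#5 pop() → empty): stack <>
after step 6 (#6 pop() → empty): stack <>
after step 7 (#7 pop() → empty): stack <>
after step 8 (#8 pop() → empty): stack <>

#1 < #2 < #4 < #3 < #5 < #6 < #7 < #8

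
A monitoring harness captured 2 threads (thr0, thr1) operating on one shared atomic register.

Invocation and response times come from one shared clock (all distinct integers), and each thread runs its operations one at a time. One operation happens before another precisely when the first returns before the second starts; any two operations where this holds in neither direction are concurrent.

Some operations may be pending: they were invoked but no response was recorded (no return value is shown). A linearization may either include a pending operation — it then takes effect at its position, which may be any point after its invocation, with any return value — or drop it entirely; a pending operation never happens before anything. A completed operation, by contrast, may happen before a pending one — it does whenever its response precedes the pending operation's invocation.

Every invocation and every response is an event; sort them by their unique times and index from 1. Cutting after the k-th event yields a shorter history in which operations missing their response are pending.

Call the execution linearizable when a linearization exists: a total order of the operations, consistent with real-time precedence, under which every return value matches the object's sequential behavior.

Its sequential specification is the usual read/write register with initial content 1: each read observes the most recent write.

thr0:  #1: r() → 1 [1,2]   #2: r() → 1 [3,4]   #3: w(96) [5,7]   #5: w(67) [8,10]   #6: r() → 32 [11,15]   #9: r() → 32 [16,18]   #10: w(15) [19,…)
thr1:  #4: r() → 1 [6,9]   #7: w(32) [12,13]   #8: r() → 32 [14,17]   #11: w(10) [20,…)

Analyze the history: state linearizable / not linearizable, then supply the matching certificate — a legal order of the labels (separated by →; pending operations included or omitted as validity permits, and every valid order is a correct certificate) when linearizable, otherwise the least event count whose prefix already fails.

linearizable — witness: #1 → #2 → #4 → #3 → #5 → #7 → #6 → #8 → #9

after step 1 (#1 r() → 1): value 1
after step 2 (#2 r() → 1): value 1
after step 3 (#4 r() → 1): value 1
after step 4 (#3 w(96)): value 96
after step 5 (#5 w(67)): value 67
after step 6 (#7 w(32)): value 32
after step 7 (#6 r() → 32): value 32
after step 8 (#8 r() → 32): value 32
after step 9 (#9 r() → 32): value 32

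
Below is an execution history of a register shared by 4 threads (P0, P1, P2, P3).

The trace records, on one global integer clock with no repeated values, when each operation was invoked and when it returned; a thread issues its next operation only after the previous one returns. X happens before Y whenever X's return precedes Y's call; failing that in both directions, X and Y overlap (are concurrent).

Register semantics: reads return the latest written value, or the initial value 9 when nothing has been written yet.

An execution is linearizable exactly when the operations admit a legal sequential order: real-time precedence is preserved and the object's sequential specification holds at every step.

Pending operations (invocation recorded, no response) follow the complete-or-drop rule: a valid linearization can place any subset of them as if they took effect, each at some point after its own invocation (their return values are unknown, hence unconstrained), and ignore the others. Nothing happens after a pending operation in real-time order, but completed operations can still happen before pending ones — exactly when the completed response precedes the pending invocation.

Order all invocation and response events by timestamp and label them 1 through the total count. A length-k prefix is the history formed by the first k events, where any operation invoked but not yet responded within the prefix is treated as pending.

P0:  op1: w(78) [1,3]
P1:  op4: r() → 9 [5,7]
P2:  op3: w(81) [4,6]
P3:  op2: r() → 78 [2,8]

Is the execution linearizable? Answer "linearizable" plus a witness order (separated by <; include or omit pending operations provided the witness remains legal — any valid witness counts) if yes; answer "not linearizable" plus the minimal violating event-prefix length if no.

events 1..6 are fine; event 7 — the response of op4 at time 7 — makes the prefix non-linearizable
checked exhaustively: 2 real-time-consistent orders of 3 completed operations, zero legal register replays
completion choices over the 1 pending operation (op2) were checked; none helps
for example op1, op3, op4 (pending dropped) fails at step 3: op4 r() → 9 is not legal there
for example op1, op4, op3 (pending dropped) fails at step 2: op4 r() → 9 is not legal there

not linearizable — minimal violating prefix: 7 events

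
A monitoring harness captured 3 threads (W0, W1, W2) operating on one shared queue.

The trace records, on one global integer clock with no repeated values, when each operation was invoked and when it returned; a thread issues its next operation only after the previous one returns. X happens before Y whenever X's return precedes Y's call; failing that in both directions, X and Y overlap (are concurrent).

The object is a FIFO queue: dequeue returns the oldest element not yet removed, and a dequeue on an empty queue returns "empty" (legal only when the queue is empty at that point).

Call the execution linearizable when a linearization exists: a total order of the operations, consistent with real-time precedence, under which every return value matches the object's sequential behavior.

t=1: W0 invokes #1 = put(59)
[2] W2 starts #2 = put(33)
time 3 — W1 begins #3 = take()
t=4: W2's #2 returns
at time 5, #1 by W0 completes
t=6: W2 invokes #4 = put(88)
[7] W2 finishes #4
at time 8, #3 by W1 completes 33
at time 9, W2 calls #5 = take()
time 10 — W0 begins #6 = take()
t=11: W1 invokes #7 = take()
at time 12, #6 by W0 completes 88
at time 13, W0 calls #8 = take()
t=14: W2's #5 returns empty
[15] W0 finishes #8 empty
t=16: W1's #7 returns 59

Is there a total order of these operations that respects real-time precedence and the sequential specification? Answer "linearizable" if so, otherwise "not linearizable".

a witness: #2, #1, #3, #4, #7, #6, #5, #8
after step 1 (#2 put(33)): queue <33>
after step 2 (#1 put(59)): queue <33,59>
after step 3 (#3 take() → 33): queue <59>
after step 4 (#4 put(88)): queue <59,88>
after step 5 (#7 take() → 59): queue <88>
after step 6 (#6 take() → 88): queue <>
after step 7 (#5 take() → empty): queue <>
after step 8 (#8 take() → empty): queue <>

linearizable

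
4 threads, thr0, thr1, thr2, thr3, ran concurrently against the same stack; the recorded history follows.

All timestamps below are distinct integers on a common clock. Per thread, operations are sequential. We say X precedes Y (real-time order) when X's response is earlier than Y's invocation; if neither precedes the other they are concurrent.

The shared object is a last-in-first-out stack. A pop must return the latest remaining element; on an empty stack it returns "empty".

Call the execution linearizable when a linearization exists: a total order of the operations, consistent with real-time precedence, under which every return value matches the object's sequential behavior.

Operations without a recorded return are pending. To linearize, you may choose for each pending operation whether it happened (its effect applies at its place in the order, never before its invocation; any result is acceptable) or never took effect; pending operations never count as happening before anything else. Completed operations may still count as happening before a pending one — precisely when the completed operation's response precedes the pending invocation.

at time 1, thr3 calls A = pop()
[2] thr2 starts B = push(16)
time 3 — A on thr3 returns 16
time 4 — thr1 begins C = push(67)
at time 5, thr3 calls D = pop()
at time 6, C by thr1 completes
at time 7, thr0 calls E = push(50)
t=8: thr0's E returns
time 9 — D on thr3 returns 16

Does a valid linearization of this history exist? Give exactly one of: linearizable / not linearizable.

not linearizable

events 1..8 are fine; event 9 — the response of D at time 9 — makes the prefix non-linearizable
every one of the 3 real-time-consistent orders over 4 completed stack ops fails the sequential spec
every completion of the 1 pending operation (B) was checked; none linearizes
e.g. A, C, D, E (pending dropped): illegal at step 1, since A pop() → 16 cannot apply there
e.g. A, C, E, D (pending dropped): illegal at step 1, since A pop() → 16 cannot apply there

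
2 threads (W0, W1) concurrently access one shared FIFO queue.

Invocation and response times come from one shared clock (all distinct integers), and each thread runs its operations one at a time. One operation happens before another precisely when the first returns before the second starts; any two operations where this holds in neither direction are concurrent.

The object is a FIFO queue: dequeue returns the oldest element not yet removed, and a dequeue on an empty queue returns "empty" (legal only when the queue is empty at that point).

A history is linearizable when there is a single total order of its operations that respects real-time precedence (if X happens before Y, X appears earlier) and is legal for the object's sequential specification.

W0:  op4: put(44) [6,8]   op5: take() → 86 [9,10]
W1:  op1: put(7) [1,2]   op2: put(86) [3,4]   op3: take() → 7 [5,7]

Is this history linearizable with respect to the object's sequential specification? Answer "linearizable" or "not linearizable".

linearizable

a witness: op1, op2, op3, op4, op5
step 1: op1 put(7) — queue <7>
step 2: op2 put(86) — queue <7,86>
step 3: op3 take() → 7 — queue <86>
step 4: op4 put(44) — queue <86,44>
step 5: op5 take() → 86 — queue <44>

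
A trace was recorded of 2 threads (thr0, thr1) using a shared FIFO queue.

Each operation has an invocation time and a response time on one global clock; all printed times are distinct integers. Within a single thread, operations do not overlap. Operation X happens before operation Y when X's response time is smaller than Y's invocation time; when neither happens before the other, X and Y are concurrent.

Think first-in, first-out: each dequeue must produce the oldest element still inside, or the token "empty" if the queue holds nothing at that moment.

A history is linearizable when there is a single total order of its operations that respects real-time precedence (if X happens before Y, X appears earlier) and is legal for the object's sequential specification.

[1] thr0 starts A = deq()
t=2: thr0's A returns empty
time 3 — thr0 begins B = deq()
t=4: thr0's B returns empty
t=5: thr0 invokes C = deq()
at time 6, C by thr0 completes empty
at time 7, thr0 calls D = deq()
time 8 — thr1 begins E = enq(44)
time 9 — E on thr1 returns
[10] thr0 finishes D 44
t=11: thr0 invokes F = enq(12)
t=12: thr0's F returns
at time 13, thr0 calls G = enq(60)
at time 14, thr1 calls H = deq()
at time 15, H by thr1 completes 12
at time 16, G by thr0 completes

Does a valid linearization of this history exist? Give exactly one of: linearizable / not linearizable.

a witness: A, B, C, E, D, F, G, H
after step 1 (A deq() → empty): queue <>
after step 2 (B deq() → empty): queue <>
after step 3 (C deq() → empty): queue <>
after step 4 (E enq(44)): queue <44>
after step 5 (D deq() → 44): queue <>
after step 6 (F enq(12)): queue <12>
after step 7 (G enq(60)): queue <12,60>
after step 8 (H deq() → 12): queue <60>

linearizable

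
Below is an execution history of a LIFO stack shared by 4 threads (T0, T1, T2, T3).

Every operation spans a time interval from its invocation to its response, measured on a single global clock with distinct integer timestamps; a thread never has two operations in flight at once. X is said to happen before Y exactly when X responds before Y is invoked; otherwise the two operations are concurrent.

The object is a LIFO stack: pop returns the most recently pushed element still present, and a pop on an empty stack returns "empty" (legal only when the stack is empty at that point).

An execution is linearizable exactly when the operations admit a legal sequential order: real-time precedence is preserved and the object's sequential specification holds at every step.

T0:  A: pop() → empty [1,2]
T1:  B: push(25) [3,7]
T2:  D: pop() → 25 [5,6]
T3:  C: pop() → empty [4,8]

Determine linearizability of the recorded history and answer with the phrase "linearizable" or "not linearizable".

one valid linearization: A, B, D, C
step 1: A pop() → empty — stack <>
step 2: B push(25) — stack <25>
step 3: D pop() → 25 — stack <>
step 4: C pop() → empty — stack <>

linearizable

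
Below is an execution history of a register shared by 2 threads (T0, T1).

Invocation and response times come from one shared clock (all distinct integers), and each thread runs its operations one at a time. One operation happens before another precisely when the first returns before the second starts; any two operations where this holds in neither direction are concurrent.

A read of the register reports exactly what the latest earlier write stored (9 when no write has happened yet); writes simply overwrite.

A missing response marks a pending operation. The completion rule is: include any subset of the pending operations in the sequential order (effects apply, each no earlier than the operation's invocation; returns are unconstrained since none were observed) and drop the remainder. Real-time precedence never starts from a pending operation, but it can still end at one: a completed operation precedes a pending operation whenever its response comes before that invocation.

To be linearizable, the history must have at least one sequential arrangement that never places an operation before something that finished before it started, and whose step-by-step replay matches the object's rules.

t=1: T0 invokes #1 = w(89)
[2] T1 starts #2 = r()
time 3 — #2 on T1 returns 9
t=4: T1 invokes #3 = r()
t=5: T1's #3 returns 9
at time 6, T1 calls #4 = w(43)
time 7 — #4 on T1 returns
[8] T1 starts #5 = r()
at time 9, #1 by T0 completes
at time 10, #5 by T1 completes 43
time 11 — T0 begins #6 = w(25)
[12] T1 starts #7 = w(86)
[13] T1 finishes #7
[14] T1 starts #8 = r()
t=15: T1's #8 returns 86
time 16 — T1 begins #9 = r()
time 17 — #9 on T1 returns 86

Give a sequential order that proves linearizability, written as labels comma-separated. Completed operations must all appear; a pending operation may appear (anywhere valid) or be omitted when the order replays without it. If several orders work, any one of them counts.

step 1: #2 r() → 9 — value 9
step 2: #3 r() → 9 — value 9
step 3: #1 w(89) — value 89
step 4: #4 w(43) — value 43
step 5: #5 r() → 43 — value 43
step 6: #6 w(25) (pending, included) — value 25
step 7: #7 w(86) — value 86
step 8: #8 r() → 86 — value 86
step 9: #9 r() → 86 — value 86

#2, #3, #1, #4, #5, #6, #7, #8, #9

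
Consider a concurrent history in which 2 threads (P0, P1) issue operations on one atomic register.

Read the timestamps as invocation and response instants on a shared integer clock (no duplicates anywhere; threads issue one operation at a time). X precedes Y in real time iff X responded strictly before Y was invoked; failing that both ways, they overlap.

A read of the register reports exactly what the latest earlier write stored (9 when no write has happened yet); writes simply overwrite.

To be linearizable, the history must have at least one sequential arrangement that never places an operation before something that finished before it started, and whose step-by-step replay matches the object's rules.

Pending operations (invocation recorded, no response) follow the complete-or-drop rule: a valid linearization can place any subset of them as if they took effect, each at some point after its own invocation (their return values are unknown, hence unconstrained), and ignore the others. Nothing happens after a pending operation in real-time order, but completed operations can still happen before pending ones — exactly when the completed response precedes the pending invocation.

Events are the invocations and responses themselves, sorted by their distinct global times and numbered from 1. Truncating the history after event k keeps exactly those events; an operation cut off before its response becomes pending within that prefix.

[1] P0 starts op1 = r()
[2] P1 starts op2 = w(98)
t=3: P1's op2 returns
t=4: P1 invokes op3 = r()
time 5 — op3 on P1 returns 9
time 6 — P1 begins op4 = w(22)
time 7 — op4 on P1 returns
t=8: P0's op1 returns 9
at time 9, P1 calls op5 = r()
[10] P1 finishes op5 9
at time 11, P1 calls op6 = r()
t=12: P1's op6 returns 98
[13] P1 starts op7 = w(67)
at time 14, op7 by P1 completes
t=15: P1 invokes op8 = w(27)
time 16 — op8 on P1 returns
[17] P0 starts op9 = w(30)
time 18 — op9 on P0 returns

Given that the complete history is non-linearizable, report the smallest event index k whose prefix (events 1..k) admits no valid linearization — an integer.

5

one valid order for events 1..4 is op1, op2:
step 1: op1 r() (pending, included) — value 9
step 2: op2 w(98) — value 98
adding event 5 (op3 responds at 5) leaves no legal real-time order
include/drop combinations of the 1 pending operation (op1) were all tried; none helps
one such order, op2, op3 (pending dropped), breaks at step 2 where op3 r() → 9 is illegal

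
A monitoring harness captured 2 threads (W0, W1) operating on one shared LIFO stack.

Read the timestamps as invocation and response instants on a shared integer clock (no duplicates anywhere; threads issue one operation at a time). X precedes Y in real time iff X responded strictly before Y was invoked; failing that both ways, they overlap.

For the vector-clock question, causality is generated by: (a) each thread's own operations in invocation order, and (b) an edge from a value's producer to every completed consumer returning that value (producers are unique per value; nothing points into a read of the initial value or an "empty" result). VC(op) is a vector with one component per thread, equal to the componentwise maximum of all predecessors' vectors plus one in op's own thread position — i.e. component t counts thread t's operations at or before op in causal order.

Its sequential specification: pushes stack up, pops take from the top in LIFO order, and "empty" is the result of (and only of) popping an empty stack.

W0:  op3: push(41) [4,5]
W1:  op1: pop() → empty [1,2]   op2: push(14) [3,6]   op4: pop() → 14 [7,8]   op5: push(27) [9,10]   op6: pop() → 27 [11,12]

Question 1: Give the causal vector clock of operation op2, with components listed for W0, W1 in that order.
VC(op1, invoked at 1): no causal predecessors; +1 on W1 → (0, 1)
VC(op3, invoked at 4): no causal predecessors; +1 on W0 → (1, 0)
merge at op2 (invoked 3): VC(op1)=(0, 1), own-thread bump on W1 → (0, 2)
merge at op4 (invoked 7): VC(op2)=(0, 2), own-thread bump on W1 → (0, 3)
merge at op5 (invoked 9): VC(op4)=(0, 3), own-thread bump on W1 → (0, 4)
merge at op6 (invoked 11): VC(op5)=(0, 4), own-thread bump on W1 → (0, 5)
target: VC(op2) = (0, 2)

(0, 2)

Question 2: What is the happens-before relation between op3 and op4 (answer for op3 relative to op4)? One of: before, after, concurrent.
op3 spans [4,5], op4 spans [7,8]
resp(op3)=5 < inv(op4)=7

before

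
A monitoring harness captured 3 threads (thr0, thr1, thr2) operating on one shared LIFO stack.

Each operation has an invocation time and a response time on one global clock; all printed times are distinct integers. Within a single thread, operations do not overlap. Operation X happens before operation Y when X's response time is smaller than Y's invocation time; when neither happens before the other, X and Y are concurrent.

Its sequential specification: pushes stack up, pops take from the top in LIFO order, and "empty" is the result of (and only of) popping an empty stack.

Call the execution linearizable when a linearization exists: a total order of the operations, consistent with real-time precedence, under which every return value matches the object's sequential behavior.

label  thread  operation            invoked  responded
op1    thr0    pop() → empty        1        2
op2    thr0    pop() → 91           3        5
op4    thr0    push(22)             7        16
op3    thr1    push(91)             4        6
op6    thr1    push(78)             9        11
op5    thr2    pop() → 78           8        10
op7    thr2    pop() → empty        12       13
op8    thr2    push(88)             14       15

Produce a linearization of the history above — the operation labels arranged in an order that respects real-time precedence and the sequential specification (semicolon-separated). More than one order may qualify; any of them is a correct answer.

step 1: op1 pop() → empty — stack <>
step 2: op3 push(91) — stack <91>
step 3: op2 pop() → 91 — stack <>
step 4: op6 push(78) — stack <78>
step 5: op5 pop() → 78 — stack <>
step 6: op7 pop() → empty — stack <>
step 7: op4 push(22) — stack <22>
step 8: op8 push(88) — stack <22,88>

op1; op3; op2; op6; op5; op7; op4; op8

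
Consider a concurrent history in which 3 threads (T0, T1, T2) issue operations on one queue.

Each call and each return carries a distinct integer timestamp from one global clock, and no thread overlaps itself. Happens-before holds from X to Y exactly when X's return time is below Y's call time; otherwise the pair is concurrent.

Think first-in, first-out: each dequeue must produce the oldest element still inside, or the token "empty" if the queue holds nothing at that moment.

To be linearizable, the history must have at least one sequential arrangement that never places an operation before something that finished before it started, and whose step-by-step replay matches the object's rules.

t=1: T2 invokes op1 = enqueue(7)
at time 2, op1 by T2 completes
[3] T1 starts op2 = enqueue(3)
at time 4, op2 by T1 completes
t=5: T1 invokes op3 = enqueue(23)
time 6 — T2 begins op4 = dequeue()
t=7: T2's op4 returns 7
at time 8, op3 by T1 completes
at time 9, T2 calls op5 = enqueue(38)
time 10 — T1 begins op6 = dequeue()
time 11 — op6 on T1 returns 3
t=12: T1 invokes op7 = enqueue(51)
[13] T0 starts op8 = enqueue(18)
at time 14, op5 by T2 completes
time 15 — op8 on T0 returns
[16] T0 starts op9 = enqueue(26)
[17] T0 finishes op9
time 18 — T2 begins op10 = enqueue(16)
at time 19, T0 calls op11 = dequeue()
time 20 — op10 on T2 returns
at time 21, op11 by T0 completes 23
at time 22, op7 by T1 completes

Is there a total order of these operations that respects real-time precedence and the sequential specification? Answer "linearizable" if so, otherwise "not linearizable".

one valid linearization: op1, op2, op3, op4, op5, op6, op7, op8, op9, op10, op11
1. op1 enqueue(7), leaving queue <7>
2. op2 enqueue(3), leaving queue <7,3>
3. op3 enqueue(23), leaving queue <7,3,23>
4. op4 dequeue() → 7, leaving queue <3,23>
5. op5 enqueue(38), leaving queue <3,23,38>
6. op6 dequeue() → 3, leaving queue <23,38>
7. op7 enqueue(51), leaving queue <23,38,51>
8. op8 enqueue(18), leaving queue <23,38,51,18>
9. op9 enqueue(26), leaving queue <23,38,51,18,26>
10. op10 enqueue(16), leaving queue <23,38,51,18,26,16>
11. op11 dequeue() → 23, leaving queue <38,51,18,26,16>

linearizable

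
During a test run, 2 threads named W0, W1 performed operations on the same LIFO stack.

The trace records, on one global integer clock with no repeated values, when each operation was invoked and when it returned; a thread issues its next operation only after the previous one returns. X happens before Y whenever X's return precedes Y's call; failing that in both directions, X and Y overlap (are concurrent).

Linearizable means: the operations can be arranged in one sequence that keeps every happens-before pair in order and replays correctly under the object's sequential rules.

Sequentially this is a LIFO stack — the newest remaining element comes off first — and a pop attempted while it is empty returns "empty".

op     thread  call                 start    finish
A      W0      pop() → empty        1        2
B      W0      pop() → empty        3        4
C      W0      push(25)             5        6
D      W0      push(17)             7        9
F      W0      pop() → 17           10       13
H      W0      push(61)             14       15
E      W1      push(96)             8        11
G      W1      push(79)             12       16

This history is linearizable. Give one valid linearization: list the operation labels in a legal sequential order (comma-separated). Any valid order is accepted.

A, B, C, D, F, E, G, H

step 1: A pop() → empty — stack <>
step 2: B pop() → empty — stack <>
step 3: C push(25) — stack <25>
step 4: D push(17) — stack <25,17>
step 5: F pop() → 17 — stack <25>
step 6: E push(96) — stack <25,96>
step 7: G push(79) — stack <25,96,79>
step 8: H push(61) — stack <25,96,79,61>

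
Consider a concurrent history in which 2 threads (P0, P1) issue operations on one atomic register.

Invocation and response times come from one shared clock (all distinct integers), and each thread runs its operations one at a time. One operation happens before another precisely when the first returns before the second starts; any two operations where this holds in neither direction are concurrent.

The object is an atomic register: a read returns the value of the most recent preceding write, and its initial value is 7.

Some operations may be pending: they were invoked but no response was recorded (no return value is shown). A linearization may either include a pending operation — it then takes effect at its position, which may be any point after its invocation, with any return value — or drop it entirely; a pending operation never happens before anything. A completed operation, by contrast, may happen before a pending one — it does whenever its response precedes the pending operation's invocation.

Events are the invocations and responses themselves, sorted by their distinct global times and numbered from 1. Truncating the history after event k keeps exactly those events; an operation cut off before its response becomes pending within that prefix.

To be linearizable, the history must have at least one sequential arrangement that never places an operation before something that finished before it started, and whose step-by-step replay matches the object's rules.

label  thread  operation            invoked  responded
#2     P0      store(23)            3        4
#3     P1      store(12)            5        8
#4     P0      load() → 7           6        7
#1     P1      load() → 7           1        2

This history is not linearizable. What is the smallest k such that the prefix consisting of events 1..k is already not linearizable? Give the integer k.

events 1..6 are linearizable, e.g. via #1, #2:
step 1: #1 load() → 7 — value 7
step 2: #2 store(23) — value 23
once event 7 joins (#4's response, time 7), exhaustive search finds no witness
no completion choice of the 1 pending operation (#3) rescues it — every subset was tried
one such order, #1, #2, #4 (pending dropped), breaks at step 3 where #4 load() → 7 is illegal

7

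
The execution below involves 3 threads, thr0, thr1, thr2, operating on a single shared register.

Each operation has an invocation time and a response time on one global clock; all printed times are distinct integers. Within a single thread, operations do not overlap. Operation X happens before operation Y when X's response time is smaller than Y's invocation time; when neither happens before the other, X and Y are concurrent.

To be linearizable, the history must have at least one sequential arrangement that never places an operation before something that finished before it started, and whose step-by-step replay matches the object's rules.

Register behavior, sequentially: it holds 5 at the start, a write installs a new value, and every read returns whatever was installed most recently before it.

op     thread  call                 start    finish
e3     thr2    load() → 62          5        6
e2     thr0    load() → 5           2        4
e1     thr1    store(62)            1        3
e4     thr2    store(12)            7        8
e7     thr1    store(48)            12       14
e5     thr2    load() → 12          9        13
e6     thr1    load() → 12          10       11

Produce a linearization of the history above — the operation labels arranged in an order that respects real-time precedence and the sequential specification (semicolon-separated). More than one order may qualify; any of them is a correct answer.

e2; e1; e3; e4; e5; e6; e7

step 1: e2 load() → 5 — value 5
step 2: e1 store(62) — value 62
step 3: e3 load() → 62 — value 62
step 4: e4 store(12) — value 12
step 5: e5 load() → 12 — value 12
step 6: e6 load() → 12 — value 12
step 7: e7 store(48) — value 48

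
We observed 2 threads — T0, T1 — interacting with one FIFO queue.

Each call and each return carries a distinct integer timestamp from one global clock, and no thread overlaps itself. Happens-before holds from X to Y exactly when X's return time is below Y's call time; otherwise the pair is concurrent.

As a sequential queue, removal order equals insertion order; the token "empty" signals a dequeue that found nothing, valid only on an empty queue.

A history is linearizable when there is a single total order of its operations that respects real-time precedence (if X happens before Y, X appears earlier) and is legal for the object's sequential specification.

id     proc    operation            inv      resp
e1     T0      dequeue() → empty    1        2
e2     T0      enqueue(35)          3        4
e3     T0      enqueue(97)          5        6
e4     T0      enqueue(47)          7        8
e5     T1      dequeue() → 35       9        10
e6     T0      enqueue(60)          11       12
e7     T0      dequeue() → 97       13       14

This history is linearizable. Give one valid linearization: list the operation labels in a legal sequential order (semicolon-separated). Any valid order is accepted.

after step 1 (e1 dequeue() → empty): queue <>
after step 2 (e2 enqueue(35)): queue <35>
after step 3 (e3 enqueue(97)): queue <35,97>
after step 4 (e4 enqueue(47)): queue <35,97,47>
after step 5 (e5 dequeue() → 35): queue <97,47>
after step 6 (e6 enqueue(60)): queue <97,47,60>
after step 7 (e7 dequeue() → 97): queue <47,60>

e1; e2; e3; e4; e5; e6; e7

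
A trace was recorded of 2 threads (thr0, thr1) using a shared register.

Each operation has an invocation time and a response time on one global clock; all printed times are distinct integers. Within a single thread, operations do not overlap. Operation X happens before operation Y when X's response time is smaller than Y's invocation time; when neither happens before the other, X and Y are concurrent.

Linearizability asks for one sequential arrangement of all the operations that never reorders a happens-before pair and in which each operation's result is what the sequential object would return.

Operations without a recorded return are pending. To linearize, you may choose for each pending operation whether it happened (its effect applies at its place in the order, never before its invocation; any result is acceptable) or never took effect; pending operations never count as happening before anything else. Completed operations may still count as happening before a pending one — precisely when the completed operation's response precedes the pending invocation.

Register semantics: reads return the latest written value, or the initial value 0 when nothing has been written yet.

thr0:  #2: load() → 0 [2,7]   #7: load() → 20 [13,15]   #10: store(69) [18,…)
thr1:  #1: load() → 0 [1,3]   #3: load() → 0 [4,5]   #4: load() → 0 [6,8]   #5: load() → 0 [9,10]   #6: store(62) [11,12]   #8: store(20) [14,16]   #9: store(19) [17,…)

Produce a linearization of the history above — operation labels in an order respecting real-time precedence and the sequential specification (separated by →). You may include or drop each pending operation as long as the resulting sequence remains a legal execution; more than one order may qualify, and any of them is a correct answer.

#1 → #2 → #3 → #4 → #5 → #6 → #8 → #7

step 1: #1 load() → 0 — value 0
step 2: #2 load() → 0 — value 0
step 3: #3 load() → 0 — value 0
step 4: #4 load() → 0 — value 0
step 5: #5 load() → 0 — value 0
step 6: #6 store(62) — value 62
step 7: #8 store(20) — value 20
step 8: #7 load() → 20 — value 20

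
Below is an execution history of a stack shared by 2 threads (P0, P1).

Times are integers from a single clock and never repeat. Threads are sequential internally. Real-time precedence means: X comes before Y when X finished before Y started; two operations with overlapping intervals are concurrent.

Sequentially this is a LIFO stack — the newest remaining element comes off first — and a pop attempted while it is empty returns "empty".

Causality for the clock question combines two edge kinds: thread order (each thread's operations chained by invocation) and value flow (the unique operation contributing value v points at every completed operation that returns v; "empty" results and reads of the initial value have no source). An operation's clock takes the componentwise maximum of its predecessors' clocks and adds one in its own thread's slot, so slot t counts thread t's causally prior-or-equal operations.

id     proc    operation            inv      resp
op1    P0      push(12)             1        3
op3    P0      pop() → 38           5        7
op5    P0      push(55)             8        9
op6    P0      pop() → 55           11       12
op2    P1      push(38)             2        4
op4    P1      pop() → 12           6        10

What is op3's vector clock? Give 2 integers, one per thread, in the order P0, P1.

(2, 1)

VC(op2, invoked at 2): no causal predecessors; +1 on P1 → (0, 1)
VC(op1, invoked at 1): no causal predecessors; +1 on P0 → (1, 0)
invoked at 6, op4 merges VC(op1)=(1, 0), VC(op2)=(0, 1) and bumps P1's slot → (1, 2)
invoked at 5, op3 merges VC(op1)=(1, 0), VC(op2)=(0, 1) and bumps P0's slot → (2, 1)
invoked at 8, op5 merges VC(op3)=(2, 1) and bumps P0's slot → (3, 1)
invoked at 11, op6 merges VC(op5)=(3, 1) and bumps P0's slot → (4, 1)
target: VC(op3) = (2, 1)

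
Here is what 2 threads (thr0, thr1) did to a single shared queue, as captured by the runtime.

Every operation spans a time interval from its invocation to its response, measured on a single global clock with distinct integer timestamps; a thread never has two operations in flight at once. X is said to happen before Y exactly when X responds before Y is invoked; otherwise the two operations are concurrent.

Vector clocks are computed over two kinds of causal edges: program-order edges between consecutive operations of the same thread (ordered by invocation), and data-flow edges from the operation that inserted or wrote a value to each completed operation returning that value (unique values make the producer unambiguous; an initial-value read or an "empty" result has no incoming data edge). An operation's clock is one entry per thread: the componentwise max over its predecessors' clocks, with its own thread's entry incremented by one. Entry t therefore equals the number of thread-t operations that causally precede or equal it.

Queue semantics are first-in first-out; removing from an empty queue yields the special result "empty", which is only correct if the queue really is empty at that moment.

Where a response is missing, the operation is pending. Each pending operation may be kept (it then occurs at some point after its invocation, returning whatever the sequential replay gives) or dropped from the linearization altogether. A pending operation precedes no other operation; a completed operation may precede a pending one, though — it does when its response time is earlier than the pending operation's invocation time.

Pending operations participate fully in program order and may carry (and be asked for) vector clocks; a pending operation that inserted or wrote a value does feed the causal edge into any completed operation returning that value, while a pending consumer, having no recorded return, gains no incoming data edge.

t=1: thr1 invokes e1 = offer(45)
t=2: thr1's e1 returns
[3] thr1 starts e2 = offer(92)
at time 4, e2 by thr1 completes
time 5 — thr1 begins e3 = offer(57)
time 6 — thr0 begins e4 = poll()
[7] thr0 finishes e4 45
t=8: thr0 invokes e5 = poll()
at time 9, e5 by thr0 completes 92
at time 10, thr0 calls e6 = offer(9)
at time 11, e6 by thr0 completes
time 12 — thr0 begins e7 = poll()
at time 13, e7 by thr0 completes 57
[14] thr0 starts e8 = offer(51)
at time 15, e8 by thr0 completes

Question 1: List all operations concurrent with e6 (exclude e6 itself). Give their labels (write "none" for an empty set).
concurrent with e6 ([10,11]): every op whose interval crosses 10..11
e1 [1,2]: before
e2 [3,4]: before
e3 [5,…): concurrent
e4 [6,7]: before
e5 [8,9]: before
e7 [12,13]: after
e8 [14,15]: after

e3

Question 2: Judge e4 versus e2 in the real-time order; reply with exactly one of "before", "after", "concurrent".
e4 spans [6,7], e2 spans [3,4]
resp(e2)=4 < inv(e4)=6

after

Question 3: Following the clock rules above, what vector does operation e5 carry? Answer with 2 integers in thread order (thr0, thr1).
invoked at 1, e1 has no predecessors; its own thr1 bump gives (0, 1)
invoked at 3, e2 merges VC(e1)=(0, 1) and bumps thr1's slot → (0, 2)
invoked at 6, e4 merges VC(e1)=(0, 1) and bumps thr0's slot → (1, 1)
invoked at 5, e3 merges VC(e2)=(0, 2) and bumps thr1's slot → (0, 3)
invoked at 8, e5 merges VC(e2)=(0, 2), VC(e4)=(1, 1) and bumps thr0's slot → (2, 2)
invoked at 10, e6 merges VC(e5)=(2, 2) and bumps thr0's slot → (3, 2)
invoked at 12, e7 merges VC(e3)=(0, 3), VC(e6)=(3, 2) and bumps thr0's slot → (4, 3)
invoked at 14, e8 merges VC(e7)=(4, 3) and bumps thr0's slot → (5, 3)
target: VC(e5) = (2, 2)

(2, 2)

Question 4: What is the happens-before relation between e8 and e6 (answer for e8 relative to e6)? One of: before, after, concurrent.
e8 spans [14,15], e6 spans [10,11]
resp(e6)=11 < inv(e8)=14

after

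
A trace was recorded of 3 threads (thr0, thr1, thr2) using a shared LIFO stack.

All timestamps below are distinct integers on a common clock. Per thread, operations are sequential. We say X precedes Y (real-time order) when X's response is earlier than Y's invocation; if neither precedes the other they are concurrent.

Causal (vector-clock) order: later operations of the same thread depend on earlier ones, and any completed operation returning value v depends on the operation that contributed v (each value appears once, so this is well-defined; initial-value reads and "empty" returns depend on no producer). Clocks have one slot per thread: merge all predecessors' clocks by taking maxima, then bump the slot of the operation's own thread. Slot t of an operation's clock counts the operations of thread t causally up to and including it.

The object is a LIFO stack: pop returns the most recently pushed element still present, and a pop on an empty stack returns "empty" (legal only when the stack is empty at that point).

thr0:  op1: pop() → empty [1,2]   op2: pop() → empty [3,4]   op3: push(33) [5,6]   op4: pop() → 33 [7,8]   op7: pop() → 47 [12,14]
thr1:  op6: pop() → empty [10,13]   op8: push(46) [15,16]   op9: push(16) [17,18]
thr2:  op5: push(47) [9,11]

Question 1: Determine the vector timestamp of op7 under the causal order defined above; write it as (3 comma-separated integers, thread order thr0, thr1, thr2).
(5, 0, 1)

op5, invoked 9, has no incoming edges; only thr2's bump applies → (0, 0, 1)
op6, invoked 10, has no incoming edges; only thr1's bump applies → (0, 1, 0)
op1, invoked 1, has no incoming edges; only thr0's bump applies → (1, 0, 0)
op8, invoked 15, takes VC(op6)=(0, 1, 0) under max, adds 1 for thr1 → (0, 2, 0)
op2, invoked 3, takes VC(op1)=(1, 0, 0) under max, adds 1 for thr0 → (2, 0, 0)
op9, invoked 17, takes VC(op8)=(0, 2, 0) under max, adds 1 for thr1 → (0, 3, 0)
op3, invoked 5, takes VC(op2)=(2, 0, 0) under max, adds 1 for thr0 → (3, 0, 0)
op4, invoked 7, takes VC(op3)=(3, 0, 0) under max, adds 1 for thr0 → (4, 0, 0)
op7, invoked 12, takes VC(op4)=(4, 0, 0), VC(op5)=(0, 0, 1) under max, adds 1 for thr0 → (5, 0, 1)
target: VC(op7) = (5, 0, 1)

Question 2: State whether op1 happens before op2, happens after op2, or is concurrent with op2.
before

op1 spans [1,2], op2 spans [3,4]
resp(op1)=2 < inv(op2)=3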